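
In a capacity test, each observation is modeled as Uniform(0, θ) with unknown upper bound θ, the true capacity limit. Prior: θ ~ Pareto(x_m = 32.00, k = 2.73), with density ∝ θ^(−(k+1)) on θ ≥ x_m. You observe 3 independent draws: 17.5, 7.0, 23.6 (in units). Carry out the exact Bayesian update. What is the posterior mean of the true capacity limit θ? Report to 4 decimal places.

A Pareto(scale x_m, shape k) prior on the upper bound θ of Uniform(0, θ) is conjugate: posterior is Pareto(max(x_m, max xᵢ), k + n).
Sample maximum = 23.6; prior scale x_m = 32.00 → posterior scale = max = 32.00.
Posterior shape = 2.73 + 3 = 5.73.
E[θ|data] = k·x_m/(k−1) = 5.73·32.00/4.73 = 38.7653.

38.7653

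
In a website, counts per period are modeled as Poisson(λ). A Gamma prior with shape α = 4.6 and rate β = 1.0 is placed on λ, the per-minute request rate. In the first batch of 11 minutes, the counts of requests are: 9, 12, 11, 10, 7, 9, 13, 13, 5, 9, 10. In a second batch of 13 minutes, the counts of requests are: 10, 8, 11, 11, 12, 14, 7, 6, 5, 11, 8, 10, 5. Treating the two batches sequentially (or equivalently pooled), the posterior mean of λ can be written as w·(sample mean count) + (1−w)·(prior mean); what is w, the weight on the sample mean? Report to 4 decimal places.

With a Gamma(shape α, rate β) prior, the Poisson likelihood is conjugate: the posterior is Gamma(α + ΣXᵢ, β + n).
Total number of minutes: n = 11 + 13 = 24.
Posterior mean = (α₀+S)/(β₀+n) = [n/(β₀+n)]·(S/n) + [β₀/(β₀+n)]·(α₀/β₀), so only n and β₀ enter the weight.
Weight on data w = n/(β₀+n) = 24/(1.0+24) = 24/25.0 = 0.9600.

0.9600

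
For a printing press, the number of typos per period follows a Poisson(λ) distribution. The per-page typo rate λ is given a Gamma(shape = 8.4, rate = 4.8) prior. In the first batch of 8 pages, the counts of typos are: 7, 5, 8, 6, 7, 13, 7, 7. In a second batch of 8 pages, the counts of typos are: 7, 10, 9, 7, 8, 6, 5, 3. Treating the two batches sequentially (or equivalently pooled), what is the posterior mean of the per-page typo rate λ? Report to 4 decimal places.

5.9327

With a Gamma(shape α, rate β) prior, the Poisson likelihood is conjugate: the posterior is Gamma(α + ΣXᵢ, β + n).
Batch 1: sum of counts S = 60 over n = 8 pages.
After batch 1: Gamma(α+S, β+n) = Gamma(8.4+60, 4.8+8) = Gamma(68.4, 12.8).
Batch 2: sum of counts S = 55 over n = 8 pages.
After batch 2: Gamma(α+S, β+n) = Gamma(68.4+55, 12.8+8) = Gamma(123.4, 20.8).
Posterior mean = α/β = 123.4/20.8 = 5.9327.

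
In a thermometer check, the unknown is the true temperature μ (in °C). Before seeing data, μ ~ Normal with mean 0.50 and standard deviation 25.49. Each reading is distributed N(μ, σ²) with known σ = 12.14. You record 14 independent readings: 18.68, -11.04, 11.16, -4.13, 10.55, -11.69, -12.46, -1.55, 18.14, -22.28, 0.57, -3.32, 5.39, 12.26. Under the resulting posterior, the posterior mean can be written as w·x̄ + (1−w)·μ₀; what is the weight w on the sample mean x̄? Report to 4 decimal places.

For Normal data with known variance σ², a Normal(μ₀, σ₀²) prior on μ is conjugate. Posterior precision = 1/σ₀² + n/σ²; posterior mean is the precision-weighted average of μ₀ and x̄.
σ₀² = 25.49² = 649.7401, σ² = 12.14² = 147.3796. Prior precision 1/σ₀² = 1/649.7401; data precision n/σ² = 14/147.3796.
w = (n/σ²)/(1/σ₀² + n/σ²) = n·σ₀²/(σ² + n·σ₀²) = 14·649.7401/(147.3796 + 14·649.7401) = 9096.3614/9243.741 = 0.9841.

0.9841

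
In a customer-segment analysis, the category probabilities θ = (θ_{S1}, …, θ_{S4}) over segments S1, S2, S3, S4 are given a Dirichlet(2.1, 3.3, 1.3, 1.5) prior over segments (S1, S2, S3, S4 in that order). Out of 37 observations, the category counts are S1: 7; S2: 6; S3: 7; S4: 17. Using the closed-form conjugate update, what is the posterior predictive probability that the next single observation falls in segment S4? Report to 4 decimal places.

The Dirichlet prior is conjugate to the Multinomial likelihood: each posterior αⱼ = prior αⱼ + observed count nⱼ.
Posterior concentration: (9.1, 9.3, 8.3, 18.5), total = 45.2.
P(next = S4 | data) = α_{S4}/Σα = 0.4093.

0.4093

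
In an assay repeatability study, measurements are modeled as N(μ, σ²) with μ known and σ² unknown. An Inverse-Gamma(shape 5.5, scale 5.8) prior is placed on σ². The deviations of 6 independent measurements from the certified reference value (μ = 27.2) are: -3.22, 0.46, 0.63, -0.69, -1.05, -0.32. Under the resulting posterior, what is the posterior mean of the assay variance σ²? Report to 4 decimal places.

1.6172

With known mean μ and an Inverse-Gamma(α, β) prior on σ², the Normal likelihood is conjugate: posterior is Inv-Gamma(α + n/2, β + Σ(xᵢ−μ)²/2).
Σ(xᵢ−μ)² = (-3.22)² + (0.46)² + (0.63)² + (-0.69)² + (-1.05)² + (-0.32)² = 12.6579.
Posterior: Inv-Gamma(5.5 + 6/2, 5.8 + 12.6579/2) = Inv-Gamma(8.50, 12.12895).
E[σ²|data] = β/(α−1) = 12.12895/7.50 = 1.6172.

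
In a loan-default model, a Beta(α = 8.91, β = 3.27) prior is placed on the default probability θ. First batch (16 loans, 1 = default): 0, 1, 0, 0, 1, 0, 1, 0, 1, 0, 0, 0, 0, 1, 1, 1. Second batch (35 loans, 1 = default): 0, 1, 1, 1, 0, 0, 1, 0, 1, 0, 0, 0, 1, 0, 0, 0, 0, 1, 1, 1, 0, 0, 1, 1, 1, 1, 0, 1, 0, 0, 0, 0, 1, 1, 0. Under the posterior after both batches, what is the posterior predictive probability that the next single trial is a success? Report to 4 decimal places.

0.5051

The Beta prior is conjugate to a Binomial/Bernoulli likelihood; the update adds successes to α and failures to β.
After batch 1: Beta(8.91+7, 3.27+9) = Beta(15.91, 12.27).
After batch 2: Beta(15.91+16, 12.27+19) = Beta(31.91, 31.27).
For a single future Bernoulli trial, P(success | data) = α/(α+β) = 0.5051.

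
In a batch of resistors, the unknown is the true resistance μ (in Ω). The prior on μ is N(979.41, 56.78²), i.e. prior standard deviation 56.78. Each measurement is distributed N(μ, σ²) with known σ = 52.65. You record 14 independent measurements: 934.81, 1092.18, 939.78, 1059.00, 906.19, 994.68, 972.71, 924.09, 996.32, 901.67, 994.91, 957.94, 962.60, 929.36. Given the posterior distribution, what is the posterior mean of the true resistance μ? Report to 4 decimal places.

969.6185

For Normal data with known variance σ², a Normal(μ₀, σ₀²) prior on μ is conjugate. Posterior precision = 1/σ₀² + n/σ²; posterior mean is the precision-weighted average of μ₀ and x̄.
Σxᵢ = 934.81 + 1092.18 + 939.78 + 1059.00 + 906.19 + 994.68 + 972.71 + 924.09 + 996.32 + 901.67 + 994.91 + 957.94 + 962.60 + 929.36 = 13566.24, so n·x̄ = 13566.24.
σ₀² = 56.78² = 3223.9684, σ² = 52.65² = 2772.0225; σ² + n·σ₀² = 2772.0225 + 14·3223.9684 = 47907.5801.
Posterior mean = (μ₀/σ₀² + n·x̄/σ²)/(1/σ₀² + n/σ²) = (σ²·μ₀ + σ₀²·n·x̄)/(σ² + n·σ₀²) = (2772.0225·979.41 + 3223.9684·13566.24)/47907.5801 = 46452075.623541/47907.5801 = 969.6185.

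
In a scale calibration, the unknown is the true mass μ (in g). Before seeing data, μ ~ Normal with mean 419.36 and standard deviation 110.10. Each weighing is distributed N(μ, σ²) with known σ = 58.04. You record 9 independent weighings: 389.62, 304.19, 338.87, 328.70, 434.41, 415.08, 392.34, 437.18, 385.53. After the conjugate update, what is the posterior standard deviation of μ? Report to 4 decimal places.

19.0547

For Normal data with known variance σ², a Normal(μ₀, σ₀²) prior on μ is conjugate. Posterior precision = 1/σ₀² + n/σ²; posterior mean is the precision-weighted average of μ₀ and x̄.
σ₀² = 110.10² = 12122.01, σ² = 58.04² = 3368.6416; σ² + n·σ₀² = 3368.6416 + 9·12122.01 = 112466.7316.
Posterior precision = 1/σ₀² + n/σ² = 1/12122.01 + 9/3368.6416 = (σ² + n·σ₀²)/(σ₀²σ²) = 112466.7316/(12122.01·3368.6416); posterior variance σₙ² = σ₀²σ²/(σ² + n·σ₀²) = 12122.01·3368.6416/112466.7316 = 363.082545.
Posterior SD = √σₙ² = √(12122.01·3368.6416/112466.7316) = 19.0547.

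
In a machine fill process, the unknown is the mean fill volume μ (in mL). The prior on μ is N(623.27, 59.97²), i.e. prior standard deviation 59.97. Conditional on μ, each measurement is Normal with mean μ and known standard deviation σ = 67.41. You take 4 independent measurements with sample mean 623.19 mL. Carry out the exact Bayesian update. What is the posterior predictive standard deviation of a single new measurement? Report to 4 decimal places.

For Normal data with known variance σ², a Normal(μ₀, σ₀²) prior on μ is conjugate. Posterior precision = 1/σ₀² + n/σ²; posterior mean is the precision-weighted average of μ₀ and x̄.
σ₀² = 59.97² = 3596.4009, σ² = 67.41² = 4544.1081; σ² + n·σ₀² = 4544.1081 + 4·3596.4009 = 18929.7117.
Posterior precision = 1/σ₀² + n/σ² = 1/3596.4009 + 4/4544.1081 = (σ² + n·σ₀²)/(σ₀²σ²) = 18929.7117/(3596.4009·4544.1081); posterior variance σₙ² = σ₀²σ²/(σ² + n·σ₀²) = 3596.4009·4544.1081/18929.7117 = 863.321889.
Predictive variance for one new observation = σₙ² + σ² = 3596.4009·4544.1081/18929.7117 + 4544.1081 = σ²·(σ₀² + 18929.7117)/18929.7117 = 4544.1081·22526.1126/18929.7117 = 5407.429989; SD = √(4544.1081·22526.1126/18929.7117) = 73.5352.

73.5352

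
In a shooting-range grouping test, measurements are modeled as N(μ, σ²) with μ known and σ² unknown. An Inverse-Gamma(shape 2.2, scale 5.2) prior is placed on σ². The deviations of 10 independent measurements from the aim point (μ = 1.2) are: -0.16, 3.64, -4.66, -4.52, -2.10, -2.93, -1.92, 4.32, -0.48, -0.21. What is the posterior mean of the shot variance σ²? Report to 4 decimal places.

With known mean μ and an Inverse-Gamma(α, β) prior on σ², the Normal likelihood is conjugate: posterior is Inv-Gamma(α + n/2, β + Σ(xᵢ−μ)²/2).
Σ(xᵢ−μ)² = (-0.16)² + (3.64)² + (-4.66)² + (-4.52)² + (-2.10)² + (-2.93)² + (-1.92)² + (4.32)² + (-0.48)² + (-0.21)² = 91.0394.
Posterior: Inv-Gamma(2.2 + 10/2, 5.2 + 91.0394/2) = Inv-Gamma(7.20, 50.71970).
E[σ²|data] = β/(α−1) = 50.71970/6.20 = 8.1806.

8.1806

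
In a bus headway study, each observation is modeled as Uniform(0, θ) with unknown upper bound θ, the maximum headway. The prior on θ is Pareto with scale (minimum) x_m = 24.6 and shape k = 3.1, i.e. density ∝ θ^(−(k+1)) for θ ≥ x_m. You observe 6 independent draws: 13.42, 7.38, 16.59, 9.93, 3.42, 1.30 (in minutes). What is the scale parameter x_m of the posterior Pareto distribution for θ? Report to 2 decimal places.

24.60

A Pareto(scale x_m, shape k) prior on the upper bound θ of Uniform(0, θ) is conjugate: posterior is Pareto(max(x_m, max xᵢ), k + n).
Sample maximum = 16.59; prior scale x_m = 24.6 → posterior scale = max = 24.60.
Posterior shape = 3.1 + 6 = 9.1.
Posterior scale x_m = 24.60.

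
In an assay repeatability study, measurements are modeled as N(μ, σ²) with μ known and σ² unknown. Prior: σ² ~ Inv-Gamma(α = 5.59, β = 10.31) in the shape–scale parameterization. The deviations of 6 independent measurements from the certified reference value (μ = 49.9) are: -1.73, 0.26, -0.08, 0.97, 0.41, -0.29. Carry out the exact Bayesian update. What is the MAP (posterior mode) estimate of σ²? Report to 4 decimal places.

With known mean μ and an Inverse-Gamma(α, β) prior on σ², the Normal likelihood is conjugate: posterior is Inv-Gamma(α + n/2, β + Σ(xᵢ−μ)²/2).
Σ(xᵢ−μ)² = (-1.73)² + (0.26)² + (-0.08)² + (0.97)² + (0.41)² + (-0.29)² = 4.2600.
Posterior: Inv-Gamma(5.59 + 6/2, 10.31 + 4.2600/2) = Inv-Gamma(8.59, 12.44000).
Mode = β/(α+1) = 12.44000/9.59 = 1.2972.

1.2972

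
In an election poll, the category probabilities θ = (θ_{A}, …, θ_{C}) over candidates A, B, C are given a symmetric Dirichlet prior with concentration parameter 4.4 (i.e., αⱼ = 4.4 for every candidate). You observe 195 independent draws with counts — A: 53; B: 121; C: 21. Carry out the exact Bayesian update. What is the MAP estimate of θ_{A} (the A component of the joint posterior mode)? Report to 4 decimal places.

The Dirichlet prior is conjugate to the Multinomial likelihood: each posterior αⱼ = prior αⱼ + observed count nⱼ.
Posterior concentration: (57.4, 125.4, 25.4), total = 208.2.
Joint mode component: (α_{A}−1)/(Σα−K) = 56.4/205.2 = 0.2749.

0.2749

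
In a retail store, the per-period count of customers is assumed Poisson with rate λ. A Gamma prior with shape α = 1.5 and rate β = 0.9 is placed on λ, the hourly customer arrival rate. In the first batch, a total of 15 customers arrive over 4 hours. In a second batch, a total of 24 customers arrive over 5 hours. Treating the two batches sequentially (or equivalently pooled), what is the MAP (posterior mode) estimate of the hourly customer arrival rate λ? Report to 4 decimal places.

3.9899

With a Gamma(shape α, rate β) prior, the Poisson likelihood is conjugate: the posterior is Gamma(α + ΣXᵢ, β + n).
After batch 1: Gamma(α+S, β+n) = Gamma(1.5+15, 0.9+4) = Gamma(16.5, 4.9).
After batch 2: Gamma(α+S, β+n) = Gamma(16.5+24, 4.9+5) = Gamma(40.5, 9.9).
Mode of Gamma(α,β) for α≥1 is (α−1)/β = 39.5/9.9 = 3.9899.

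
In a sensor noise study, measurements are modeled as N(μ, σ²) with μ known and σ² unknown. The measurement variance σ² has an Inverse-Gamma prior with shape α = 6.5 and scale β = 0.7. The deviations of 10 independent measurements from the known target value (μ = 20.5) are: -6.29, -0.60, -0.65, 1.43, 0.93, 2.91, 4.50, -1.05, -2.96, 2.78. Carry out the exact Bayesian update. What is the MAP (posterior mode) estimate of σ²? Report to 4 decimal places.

3.6387

With known mean μ and an Inverse-Gamma(α, β) prior on σ², the Normal likelihood is conjugate: posterior is Inv-Gamma(α + n/2, β + Σ(xᵢ−μ)²/2).
Σ(xᵢ−μ)² = (-6.29)² + (-0.60)² + (-0.65)² + (1.43)² + (0.93)² + (2.91)² + (4.50)² + (-1.05)² + (-2.96)² + (2.78)² = 89.5670.
Posterior: Inv-Gamma(6.5 + 10/2, 0.7 + 89.5670/2) = Inv-Gamma(11.50, 45.48350).
Mode = β/(α+1) = 45.48350/12.50 = 3.6387.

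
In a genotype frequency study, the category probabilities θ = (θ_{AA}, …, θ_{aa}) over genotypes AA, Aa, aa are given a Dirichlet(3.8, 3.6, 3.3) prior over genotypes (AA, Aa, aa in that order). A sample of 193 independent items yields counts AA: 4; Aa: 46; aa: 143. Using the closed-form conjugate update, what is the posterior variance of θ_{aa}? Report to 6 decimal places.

0.000989

The Dirichlet prior is conjugate to the Multinomial likelihood: each posterior αⱼ = prior αⱼ + observed count nⱼ.
Posterior concentration: (7.8, 49.6, 146.3), total = 203.7.
Var[θ_j] = α_j(Σα−α_j)/((Σα)²(Σα+1)) = 146.3·57.4/(203.7²·204.7) = 0.000989.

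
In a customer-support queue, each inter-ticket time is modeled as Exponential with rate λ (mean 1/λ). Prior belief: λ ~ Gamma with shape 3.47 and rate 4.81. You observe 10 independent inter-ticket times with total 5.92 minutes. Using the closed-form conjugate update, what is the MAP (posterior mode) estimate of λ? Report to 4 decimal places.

1.1622

With a Gamma(shape α, rate β) prior on the exponential rate λ, the posterior after n observations with total T = Σxᵢ is Gamma(α+n, β+T).
Posterior: Gamma(3.47+10, 4.81+5.92) = Gamma(13.47, 10.73).
Mode = (α−1)/β = 1.1622.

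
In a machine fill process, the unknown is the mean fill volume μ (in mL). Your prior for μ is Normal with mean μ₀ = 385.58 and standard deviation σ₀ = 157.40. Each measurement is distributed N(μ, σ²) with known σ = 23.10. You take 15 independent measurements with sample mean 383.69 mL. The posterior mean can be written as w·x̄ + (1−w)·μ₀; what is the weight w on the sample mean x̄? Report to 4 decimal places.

0.9986

For Normal data with known variance σ², a Normal(μ₀, σ₀²) prior on μ is conjugate. Posterior precision = 1/σ₀² + n/σ²; posterior mean is the precision-weighted average of μ₀ and x̄.
σ₀² = 157.40² = 24774.76, σ² = 23.10² = 533.61. Prior precision 1/σ₀² = 1/24774.76; data precision n/σ² = 15/533.61.
w = (n/σ²)/(1/σ₀² + n/σ²) = n·σ₀²/(σ² + n·σ₀²) = 15·24774.76/(533.61 + 15·24774.76) = 371621.4/372155.01 = 0.9986.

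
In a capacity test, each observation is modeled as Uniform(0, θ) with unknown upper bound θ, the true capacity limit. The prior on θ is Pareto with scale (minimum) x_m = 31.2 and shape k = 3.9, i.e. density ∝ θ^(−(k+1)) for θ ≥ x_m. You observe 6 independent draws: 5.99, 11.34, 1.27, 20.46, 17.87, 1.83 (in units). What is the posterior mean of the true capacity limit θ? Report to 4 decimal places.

A Pareto(scale x_m, shape k) prior on the upper bound θ of Uniform(0, θ) is conjugate: posterior is Pareto(max(x_m, max xᵢ), k + n).
Sample maximum = 20.46; prior scale x_m = 31.2 → posterior scale = max = 31.20.
Posterior shape = 3.9 + 6 = 9.9.
E[θ|data] = k·x_m/(k−1) = 9.9·31.20/8.9 = 34.7056.

34.7056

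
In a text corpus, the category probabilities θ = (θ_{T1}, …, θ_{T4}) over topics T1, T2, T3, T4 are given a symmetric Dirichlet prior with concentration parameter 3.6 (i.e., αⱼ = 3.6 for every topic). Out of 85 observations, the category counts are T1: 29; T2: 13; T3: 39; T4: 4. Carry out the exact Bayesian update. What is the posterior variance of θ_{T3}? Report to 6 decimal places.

The Dirichlet prior is conjugate to the Multinomial likelihood: each posterior αⱼ = prior αⱼ + observed count nⱼ.
Posterior concentration: (32.6, 16.6, 42.6, 7.6), total = 99.4.
Var[θ_j] = α_j(Σα−α_j)/((Σα)²(Σα+1)) = 42.6·56.8/(99.4²·100.4) = 0.002439.

0.002439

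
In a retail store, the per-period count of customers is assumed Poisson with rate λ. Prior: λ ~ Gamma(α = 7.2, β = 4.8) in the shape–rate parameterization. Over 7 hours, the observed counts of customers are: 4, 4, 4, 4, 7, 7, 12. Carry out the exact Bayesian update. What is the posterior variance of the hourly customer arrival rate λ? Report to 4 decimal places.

With a Gamma(shape α, rate β) prior, the Poisson likelihood is conjugate: the posterior is Gamma(α + ΣXᵢ, β + n).
Sum of counts S = 42 over n = 7 hours.
Posterior: Gamma(α+S, β+n) = Gamma(7.2+42, 4.8+7) = Gamma(49.2, 11.8).
Var = α/β² = 49.2/11.8² = 0.3533.

0.3533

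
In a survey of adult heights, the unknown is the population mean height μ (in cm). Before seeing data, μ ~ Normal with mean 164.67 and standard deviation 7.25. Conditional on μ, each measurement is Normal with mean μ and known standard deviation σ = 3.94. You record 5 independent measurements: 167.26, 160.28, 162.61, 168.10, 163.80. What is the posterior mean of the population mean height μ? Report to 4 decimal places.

164.4245

For Normal data with known variance σ², a Normal(μ₀, σ₀²) prior on μ is conjugate. Posterior precision = 1/σ₀² + n/σ²; posterior mean is the precision-weighted average of μ₀ and x̄.
Σxᵢ = 167.26 + 160.28 + 162.61 + 168.10 + 163.80 = 822.05, so n·x̄ = 822.05.
σ₀² = 7.25² = 52.5625, σ² = 3.94² = 15.5236; σ² + n·σ₀² = 15.5236 + 5·52.5625 = 278.3361.
Posterior mean = (μ₀/σ₀² + n·x̄/σ²)/(1/σ₀² + n/σ²) = (σ²·μ₀ + σ₀²·n·x̄)/(σ² + n·σ₀²) = (15.5236·164.67 + 52.5625·822.05)/278.3361 = 45765.274337/278.3361 = 164.4245.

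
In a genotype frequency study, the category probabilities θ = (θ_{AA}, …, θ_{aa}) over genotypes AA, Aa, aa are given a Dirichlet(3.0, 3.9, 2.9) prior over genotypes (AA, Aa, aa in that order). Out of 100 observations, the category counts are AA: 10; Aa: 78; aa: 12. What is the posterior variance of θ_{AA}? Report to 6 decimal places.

0.000942

The Dirichlet prior is conjugate to the Multinomial likelihood: each posterior αⱼ = prior αⱼ + observed count nⱼ.
Posterior concentration: (13.0, 81.9, 14.9), total = 109.8.
Var[θ_j] = α_j(Σα−α_j)/((Σα)²(Σα+1)) = 13.0·96.8/(109.8²·110.8) = 0.000942.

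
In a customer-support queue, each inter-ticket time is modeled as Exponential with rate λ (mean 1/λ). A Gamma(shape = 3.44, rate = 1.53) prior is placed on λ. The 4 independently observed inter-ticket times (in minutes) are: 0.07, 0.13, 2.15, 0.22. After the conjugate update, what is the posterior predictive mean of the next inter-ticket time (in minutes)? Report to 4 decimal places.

With a Gamma(shape α, rate β) prior on the exponential rate λ, the posterior after n observations with total T = Σxᵢ is Gamma(α+n, β+T).
Sum of observations T = 2.57 minutes; n = 4.
Posterior: Gamma(3.44+4, 1.53+2.57) = Gamma(7.44, 4.10).
The predictive distribution for the next observation is Lomax; its mean is β/(α−1) = 4.10/6.44 = 0.6366.

0.6366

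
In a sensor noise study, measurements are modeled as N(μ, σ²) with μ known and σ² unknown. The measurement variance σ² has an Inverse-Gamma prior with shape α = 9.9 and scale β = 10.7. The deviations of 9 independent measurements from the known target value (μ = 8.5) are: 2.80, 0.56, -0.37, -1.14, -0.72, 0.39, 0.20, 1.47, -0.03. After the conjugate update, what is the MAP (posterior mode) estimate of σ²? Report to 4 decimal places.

1.0994

With known mean μ and an Inverse-Gamma(α, β) prior on σ², the Normal likelihood is conjugate: posterior is Inv-Gamma(α + n/2, β + Σ(xᵢ−μ)²/2).
Σ(xᵢ−μ)² = (2.80)² + (0.56)² + (-0.37)² + (-1.14)² + (-0.72)² + (0.39)² + (0.20)² + (1.47)² + (-0.03)² = 12.4624.
Posterior: Inv-Gamma(9.9 + 9/2, 10.7 + 12.4624/2) = Inv-Gamma(14.40, 16.93120).
Mode = β/(α+1) = 16.93120/15.40 = 1.0994.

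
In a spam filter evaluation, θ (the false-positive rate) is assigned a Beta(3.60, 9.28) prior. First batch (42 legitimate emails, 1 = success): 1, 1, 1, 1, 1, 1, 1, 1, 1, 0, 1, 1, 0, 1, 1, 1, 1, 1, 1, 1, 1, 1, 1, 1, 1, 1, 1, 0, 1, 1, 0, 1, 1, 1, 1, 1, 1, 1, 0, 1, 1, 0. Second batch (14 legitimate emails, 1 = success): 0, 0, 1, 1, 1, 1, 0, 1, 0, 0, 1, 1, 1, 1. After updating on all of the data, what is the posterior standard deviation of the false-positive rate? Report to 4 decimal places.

0.0545

The Beta prior is conjugate to a Binomial/Bernoulli likelihood; the update adds successes to α and failures to β.
After batch 1: Beta(3.60+36, 9.28+6) = Beta(39.60, 15.28).
After batch 2: Beta(39.60+9, 15.28+5) = Beta(48.60, 20.28).
Var = αβ/((α+β)²(α+β+1)) = 48.60·20.28/(68.88²·69.88) = 0.00297280; SD = √0.00297280 = 0.0545.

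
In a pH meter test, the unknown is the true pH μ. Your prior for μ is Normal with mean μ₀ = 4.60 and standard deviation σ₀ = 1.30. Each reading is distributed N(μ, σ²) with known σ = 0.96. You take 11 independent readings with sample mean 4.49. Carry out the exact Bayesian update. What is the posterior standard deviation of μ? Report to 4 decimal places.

0.2825

For Normal data with known variance σ², a Normal(μ₀, σ₀²) prior on μ is conjugate. Posterior precision = 1/σ₀² + n/σ²; posterior mean is the precision-weighted average of μ₀ and x̄.
σ₀² = 1.30² = 1.69, σ² = 0.96² = 0.9216; σ² + n·σ₀² = 0.9216 + 11·1.69 = 19.5116.
Posterior precision = 1/σ₀² + n/σ² = 1/1.69 + 11/0.9216 = (σ² + n·σ₀²)/(σ₀²σ²) = 19.5116/(1.69·0.9216); posterior variance σₙ² = σ₀²σ²/(σ² + n·σ₀²) = 1.69·0.9216/19.5116 = 0.079825.
Posterior SD = √σₙ² = √(1.69·0.9216/19.5116) = 0.2825.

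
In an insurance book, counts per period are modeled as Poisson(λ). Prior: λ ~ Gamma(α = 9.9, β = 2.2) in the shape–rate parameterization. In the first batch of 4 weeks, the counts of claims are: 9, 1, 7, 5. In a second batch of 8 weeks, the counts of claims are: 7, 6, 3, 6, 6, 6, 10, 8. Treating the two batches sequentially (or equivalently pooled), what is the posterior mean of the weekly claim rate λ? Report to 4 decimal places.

5.9085

With a Gamma(shape α, rate β) prior, the Poisson likelihood is conjugate: the posterior is Gamma(α + ΣXᵢ, β + n).
Batch 1: sum of counts S = 22 over n = 4 weeks.
After batch 1: Gamma(α+S, β+n) = Gamma(9.9+22, 2.2+4) = Gamma(31.9, 6.2).
Batch 2: sum of counts S = 52 over n = 8 weeks.
After batch 2: Gamma(α+S, β+n) = Gamma(31.9+52, 6.2+8) = Gamma(83.9, 14.2).
Posterior mean = α/β = 83.9/14.2 = 5.9085.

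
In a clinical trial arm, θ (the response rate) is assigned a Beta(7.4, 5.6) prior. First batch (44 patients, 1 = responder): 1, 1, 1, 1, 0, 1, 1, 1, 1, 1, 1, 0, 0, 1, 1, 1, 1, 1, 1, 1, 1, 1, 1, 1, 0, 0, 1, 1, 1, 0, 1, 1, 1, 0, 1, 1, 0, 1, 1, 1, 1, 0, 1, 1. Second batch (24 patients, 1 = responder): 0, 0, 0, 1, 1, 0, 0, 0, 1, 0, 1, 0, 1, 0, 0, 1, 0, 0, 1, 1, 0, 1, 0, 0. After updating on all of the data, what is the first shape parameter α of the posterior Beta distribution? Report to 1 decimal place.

51.4

The Beta prior is conjugate to a Binomial/Bernoulli likelihood; the update adds successes to α and failures to β.
After batch 1: Beta(7.4+35, 5.6+9) = Beta(42.4, 14.6).
After batch 2: Beta(42.4+9, 14.6+15) = Beta(51.4, 29.6).
Posterior α = 51.4.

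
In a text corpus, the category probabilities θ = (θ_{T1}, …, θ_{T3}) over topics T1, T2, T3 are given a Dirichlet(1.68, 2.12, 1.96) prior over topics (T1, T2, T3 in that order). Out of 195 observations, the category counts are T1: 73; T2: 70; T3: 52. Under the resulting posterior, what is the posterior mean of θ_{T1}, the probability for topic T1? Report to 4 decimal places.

0.3720

The Dirichlet prior is conjugate to the Multinomial likelihood: each posterior αⱼ = prior αⱼ + observed count nⱼ.
Posterior concentration: (74.68, 72.12, 53.96), total = 200.76.
E[θ_{T1}|data] = α_{T1}/Σα = 74.68/200.76 = 0.3720.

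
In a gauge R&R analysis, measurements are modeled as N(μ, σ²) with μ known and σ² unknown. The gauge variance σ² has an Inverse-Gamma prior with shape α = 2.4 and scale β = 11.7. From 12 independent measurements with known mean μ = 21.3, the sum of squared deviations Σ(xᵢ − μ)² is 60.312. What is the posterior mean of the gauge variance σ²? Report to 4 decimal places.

With known mean μ and an Inverse-Gamma(α, β) prior on σ², the Normal likelihood is conjugate: posterior is Inv-Gamma(α + n/2, β + Σ(xᵢ−μ)²/2).
Posterior: Inv-Gamma(2.4 + 12/2, 11.7 + 60.312/2) = Inv-Gamma(8.40, 41.8560).
E[σ²|data] = β/(α−1) = 41.8560/7.40 = 5.6562.

5.6562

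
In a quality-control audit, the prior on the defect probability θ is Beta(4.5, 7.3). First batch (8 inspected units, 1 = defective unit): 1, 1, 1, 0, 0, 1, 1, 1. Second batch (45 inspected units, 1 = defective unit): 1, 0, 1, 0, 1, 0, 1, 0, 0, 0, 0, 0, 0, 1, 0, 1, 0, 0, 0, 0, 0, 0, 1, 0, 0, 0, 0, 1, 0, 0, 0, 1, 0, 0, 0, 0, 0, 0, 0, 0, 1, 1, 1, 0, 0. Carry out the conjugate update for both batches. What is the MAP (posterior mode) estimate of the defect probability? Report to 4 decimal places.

The Beta prior is conjugate to a Binomial/Bernoulli likelihood; the update adds successes to α and failures to β.
After batch 1: Beta(4.5+6, 7.3+2) = Beta(10.5, 9.3).
After batch 2: Beta(10.5+12, 9.3+33) = Beta(22.5, 42.3).
Mode of Beta(a,b) for a,b>1 is (a−1)/(a+b−2) = 21.5/62.8 = 0.3424.

0.3424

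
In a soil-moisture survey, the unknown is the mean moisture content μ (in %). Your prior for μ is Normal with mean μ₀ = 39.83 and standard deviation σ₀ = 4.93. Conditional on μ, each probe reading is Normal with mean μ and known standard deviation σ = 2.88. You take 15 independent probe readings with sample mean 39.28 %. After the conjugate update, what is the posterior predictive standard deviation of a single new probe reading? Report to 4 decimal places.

2.9724

For Normal data with known variance σ², a Normal(μ₀, σ₀²) prior on μ is conjugate. Posterior precision = 1/σ₀² + n/σ²; posterior mean is the precision-weighted average of μ₀ and x̄.
σ₀² = 4.93² = 24.3049, σ² = 2.88² = 8.2944; σ² + n·σ₀² = 8.2944 + 15·24.3049 = 372.8679.
Posterior precision = 1/σ₀² + n/σ² = 1/24.3049 + 15/8.2944 = (σ² + n·σ₀²)/(σ₀²σ²) = 372.8679/(24.3049·8.2944); posterior variance σₙ² = σ₀²σ²/(σ² + n·σ₀²) = 24.3049·8.2944/372.8679 = 0.540659.
Predictive variance for one new observation = σₙ² + σ² = 24.3049·8.2944/372.8679 + 8.2944 = σ²·(σ₀² + 372.8679)/372.8679 = 8.2944·397.1728/372.8679 = 8.835059; SD = √(8.2944·397.1728/372.8679) = 2.9724.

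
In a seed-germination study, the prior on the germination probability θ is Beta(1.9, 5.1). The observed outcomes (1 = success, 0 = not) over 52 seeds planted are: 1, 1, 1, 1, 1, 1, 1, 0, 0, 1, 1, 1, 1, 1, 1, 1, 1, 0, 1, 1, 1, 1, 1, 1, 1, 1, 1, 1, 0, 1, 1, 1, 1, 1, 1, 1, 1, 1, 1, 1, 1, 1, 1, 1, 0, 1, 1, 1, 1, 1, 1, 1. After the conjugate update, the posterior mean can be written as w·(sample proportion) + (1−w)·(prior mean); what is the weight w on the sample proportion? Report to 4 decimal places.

0.8814

The Beta prior is conjugate to a Binomial/Bernoulli likelihood; the update adds successes to α and failures to β.
Posterior mean = (α₀+k)/(α₀+β₀+n) = [n/(α₀+β₀+n)]·(k/n) + [(α₀+β₀)/(α₀+β₀+n)]·α₀/(α₀+β₀), so only n and the prior enter the weight.
The weight on the data is w = n/(α₀+β₀+n) = 52/(1.9+5.1+52) = 52/59.0 = 0.8814.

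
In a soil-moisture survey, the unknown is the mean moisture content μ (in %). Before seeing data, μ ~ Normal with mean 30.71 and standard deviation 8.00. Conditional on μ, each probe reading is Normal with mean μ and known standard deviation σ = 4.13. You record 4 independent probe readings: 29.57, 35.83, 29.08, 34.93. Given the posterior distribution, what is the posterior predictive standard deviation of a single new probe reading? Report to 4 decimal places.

4.5885

For Normal data with known variance σ², a Normal(μ₀, σ₀²) prior on μ is conjugate. Posterior precision = 1/σ₀² + n/σ²; posterior mean is the precision-weighted average of μ₀ and x̄.
σ₀² = 8.00² = 64, σ² = 4.13² = 17.0569; σ² + n·σ₀² = 17.0569 + 4·64 = 273.0569.
Posterior precision = 1/σ₀² + n/σ² = 1/64 + 4/17.0569 = (σ² + n·σ₀²)/(σ₀²σ²) = 273.0569/(64·17.0569); posterior variance σₙ² = σ₀²σ²/(σ² + n·σ₀²) = 64·17.0569/273.0569 = 3.997854.
Predictive variance for one new observation = σₙ² + σ² = 64·17.0569/273.0569 + 17.0569 = σ²·(σ₀² + 273.0569)/273.0569 = 17.0569·337.0569/273.0569 = 21.054754; SD = √(17.0569·337.0569/273.0569) = 4.5885.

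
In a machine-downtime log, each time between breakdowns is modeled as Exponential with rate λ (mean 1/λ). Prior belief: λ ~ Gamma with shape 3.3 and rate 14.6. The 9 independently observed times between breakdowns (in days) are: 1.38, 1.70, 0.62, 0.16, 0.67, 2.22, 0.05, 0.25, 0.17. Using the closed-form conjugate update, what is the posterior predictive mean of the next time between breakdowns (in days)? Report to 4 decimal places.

1.9310

With a Gamma(shape α, rate β) prior on the exponential rate λ, the posterior after n observations with total T = Σxᵢ is Gamma(α+n, β+T).
Sum of observations T = 7.22 days; n = 9.
Posterior: Gamma(3.3+9, 14.6+7.22) = Gamma(12.3, 21.82).
The predictive distribution for the next observation is Lomax; its mean is β/(α−1) = 21.82/11.3 = 1.9310.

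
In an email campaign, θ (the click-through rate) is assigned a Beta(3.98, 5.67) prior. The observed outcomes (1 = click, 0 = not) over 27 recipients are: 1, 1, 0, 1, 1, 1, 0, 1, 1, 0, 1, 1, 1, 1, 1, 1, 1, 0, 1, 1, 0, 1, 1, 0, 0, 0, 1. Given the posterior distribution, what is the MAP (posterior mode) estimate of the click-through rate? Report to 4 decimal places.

The Beta prior is conjugate to a Binomial/Bernoulli likelihood; the update adds successes to α and failures to β.
Posterior: Beta(α+k, β+n−k) = Beta(3.98+19, 5.67+8) = Beta(22.98, 13.67).
Mode of Beta(a,b) for a,b>1 is (a−1)/(a+b−2) = 21.98/34.65 = 0.6343.

0.6343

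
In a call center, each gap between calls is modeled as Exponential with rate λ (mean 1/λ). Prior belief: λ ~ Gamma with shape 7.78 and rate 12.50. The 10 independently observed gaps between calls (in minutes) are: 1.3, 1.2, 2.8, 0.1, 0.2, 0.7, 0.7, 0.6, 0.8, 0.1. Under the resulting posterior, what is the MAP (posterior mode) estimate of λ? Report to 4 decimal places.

0.7990

With a Gamma(shape α, rate β) prior on the exponential rate λ, the posterior after n observations with total T = Σxᵢ is Gamma(α+n, β+T).
Sum of observations T = 8.5 minutes; n = 10.
Posterior: Gamma(7.78+10, 12.50+8.5) = Gamma(17.78, 21.00).
Mode = (α−1)/β = 0.7990.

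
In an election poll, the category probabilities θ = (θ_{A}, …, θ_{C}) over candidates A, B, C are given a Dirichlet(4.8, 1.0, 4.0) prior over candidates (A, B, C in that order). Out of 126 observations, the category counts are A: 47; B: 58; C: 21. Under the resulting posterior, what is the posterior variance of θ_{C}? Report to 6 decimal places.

The Dirichlet prior is conjugate to the Multinomial likelihood: each posterior αⱼ = prior αⱼ + observed count nⱼ.
Posterior concentration: (51.8, 59.0, 25.0), total = 135.8.
Var[θ_j] = α_j(Σα−α_j)/((Σα)²(Σα+1)) = 25.0·110.8/(135.8²·136.8) = 0.001098.

0.001098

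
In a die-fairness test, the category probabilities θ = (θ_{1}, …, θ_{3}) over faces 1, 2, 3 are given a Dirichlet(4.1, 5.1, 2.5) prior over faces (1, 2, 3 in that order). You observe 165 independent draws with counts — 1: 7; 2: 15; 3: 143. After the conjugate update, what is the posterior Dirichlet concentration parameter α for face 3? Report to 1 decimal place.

145.5

The Dirichlet prior is conjugate to the Multinomial likelihood: each posterior αⱼ = prior αⱼ + observed count nⱼ.
Posterior concentration: (11.1, 20.1, 145.5), total = 176.7.
α_{3} = 2.5 + 143 = 145.5.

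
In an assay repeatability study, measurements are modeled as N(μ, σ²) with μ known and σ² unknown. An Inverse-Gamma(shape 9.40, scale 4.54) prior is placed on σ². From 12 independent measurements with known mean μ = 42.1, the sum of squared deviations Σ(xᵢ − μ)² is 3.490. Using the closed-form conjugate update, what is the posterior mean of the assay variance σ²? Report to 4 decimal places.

With known mean μ and an Inverse-Gamma(α, β) prior on σ², the Normal likelihood is conjugate: posterior is Inv-Gamma(α + n/2, β + Σ(xᵢ−μ)²/2).
Posterior: Inv-Gamma(9.40 + 12/2, 4.54 + 3.490/2) = Inv-Gamma(15.40, 6.2850).
E[σ²|data] = β/(α−1) = 6.2850/14.40 = 0.4365.

0.4365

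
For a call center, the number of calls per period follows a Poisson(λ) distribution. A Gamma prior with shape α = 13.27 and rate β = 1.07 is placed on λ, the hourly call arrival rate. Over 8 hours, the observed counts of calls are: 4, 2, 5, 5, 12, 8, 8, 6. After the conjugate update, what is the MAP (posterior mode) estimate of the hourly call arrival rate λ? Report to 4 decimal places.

With a Gamma(shape α, rate β) prior, the Poisson likelihood is conjugate: the posterior is Gamma(α + ΣXᵢ, β + n).
Sum of counts S = 50 over n = 8 hours.
Posterior: Gamma(α+S, β+n) = Gamma(13.27+50, 1.07+8) = Gamma(63.27, 9.07).
Mode of Gamma(α,β) for α≥1 is (α−1)/β = 62.27/9.07 = 6.8655.

6.8655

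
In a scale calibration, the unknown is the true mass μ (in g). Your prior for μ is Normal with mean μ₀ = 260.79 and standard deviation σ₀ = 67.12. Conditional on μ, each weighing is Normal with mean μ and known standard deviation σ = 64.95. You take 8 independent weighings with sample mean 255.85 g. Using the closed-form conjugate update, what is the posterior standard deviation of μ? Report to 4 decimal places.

For Normal data with known variance σ², a Normal(μ₀, σ₀²) prior on μ is conjugate. Posterior precision = 1/σ₀² + n/σ²; posterior mean is the precision-weighted average of μ₀ and x̄.
σ₀² = 67.12² = 4505.0944, σ² = 64.95² = 4218.5025; σ² + n·σ₀² = 4218.5025 + 8·4505.0944 = 40259.2577.
Posterior precision = 1/σ₀² + n/σ² = 1/4505.0944 + 8/4218.5025 = (σ² + n·σ₀²)/(σ₀²σ²) = 40259.2577/(4505.0944·4218.5025); posterior variance σₙ² = σ₀²σ²/(σ² + n·σ₀²) = 4505.0944·4218.5025/40259.2577 = 472.059175.
Posterior SD = √σₙ² = √(4505.0944·4218.5025/40259.2577) = 21.7269.

21.7269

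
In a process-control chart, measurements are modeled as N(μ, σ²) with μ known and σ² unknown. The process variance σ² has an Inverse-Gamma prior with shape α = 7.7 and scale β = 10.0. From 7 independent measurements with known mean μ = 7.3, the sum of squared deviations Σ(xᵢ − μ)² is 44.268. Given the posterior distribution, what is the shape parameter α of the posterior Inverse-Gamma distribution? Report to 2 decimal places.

11.20

With known mean μ and an Inverse-Gamma(α, β) prior on σ², the Normal likelihood is conjugate: posterior is Inv-Gamma(α + n/2, β + Σ(xᵢ−μ)²/2).
Posterior: Inv-Gamma(7.7 + 7/2, 10.0 + 44.268/2) = Inv-Gamma(11.20, 32.1340).
Posterior α = 11.20.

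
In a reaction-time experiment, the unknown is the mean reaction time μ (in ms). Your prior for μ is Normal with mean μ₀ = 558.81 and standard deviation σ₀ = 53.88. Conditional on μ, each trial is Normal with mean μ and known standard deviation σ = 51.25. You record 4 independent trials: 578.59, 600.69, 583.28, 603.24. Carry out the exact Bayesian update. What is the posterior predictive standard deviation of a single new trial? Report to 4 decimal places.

56.2323

For Normal data with known variance σ², a Normal(μ₀, σ₀²) prior on μ is conjugate. Posterior precision = 1/σ₀² + n/σ²; posterior mean is the precision-weighted average of μ₀ and x̄.
σ₀² = 53.88² = 2903.0544, σ² = 51.25² = 2626.5625; σ² + n·σ₀² = 2626.5625 + 4·2903.0544 = 14238.7801.
Posterior precision = 1/σ₀² + n/σ² = 1/2903.0544 + 4/2626.5625 = (σ² + n·σ₀²)/(σ₀²σ²) = 14238.7801/(2903.0544·2626.5625); posterior variance σₙ² = σ₀²σ²/(σ² + n·σ₀²) = 2903.0544·2626.5625/14238.7801 = 535.513139.
Predictive variance for one new observation = σₙ² + σ² = 2903.0544·2626.5625/14238.7801 + 2626.5625 = σ²·(σ₀² + 14238.7801)/14238.7801 = 2626.5625·17141.8345/14238.7801 = 3162.075639; SD = √(2626.5625·17141.8345/14238.7801) = 56.2323.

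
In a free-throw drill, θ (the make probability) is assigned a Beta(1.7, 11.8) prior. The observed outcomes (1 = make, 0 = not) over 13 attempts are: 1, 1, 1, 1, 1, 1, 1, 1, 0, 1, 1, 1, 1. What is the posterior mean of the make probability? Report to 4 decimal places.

0.5170

The Beta prior is conjugate to a Binomial/Bernoulli likelihood; the update adds successes to α and failures to β.
Posterior: Beta(α+k, β+n−k) = Beta(1.7+12, 11.8+1) = Beta(13.7, 12.8).
Posterior mean = α/(α+β) = 13.7/26.5 = 0.5170.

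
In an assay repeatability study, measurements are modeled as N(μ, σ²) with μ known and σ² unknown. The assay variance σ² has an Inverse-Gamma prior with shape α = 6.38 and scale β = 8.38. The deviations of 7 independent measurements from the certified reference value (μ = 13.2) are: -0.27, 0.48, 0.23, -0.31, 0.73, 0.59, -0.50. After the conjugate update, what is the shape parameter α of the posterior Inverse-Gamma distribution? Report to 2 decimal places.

9.88

With known mean μ and an Inverse-Gamma(α, β) prior on σ², the Normal likelihood is conjugate: posterior is Inv-Gamma(α + n/2, β + Σ(xᵢ−μ)²/2).
Σ(xᵢ−μ)² = (-0.27)² + (0.48)² + (0.23)² + (-0.31)² + (0.73)² + (0.59)² + (-0.50)² = 1.5833.
Posterior: Inv-Gamma(6.38 + 7/2, 8.38 + 1.5833/2) = Inv-Gamma(9.88, 9.17165).
Posterior α = 9.88.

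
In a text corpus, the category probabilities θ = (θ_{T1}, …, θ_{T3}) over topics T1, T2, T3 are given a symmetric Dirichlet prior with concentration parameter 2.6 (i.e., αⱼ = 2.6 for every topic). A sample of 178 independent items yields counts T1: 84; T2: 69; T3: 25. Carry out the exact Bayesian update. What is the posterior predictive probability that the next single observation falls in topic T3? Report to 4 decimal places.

0.1485

The Dirichlet prior is conjugate to the Multinomial likelihood: each posterior αⱼ = prior αⱼ + observed count nⱼ.
Posterior concentration: (86.6, 71.6, 27.6), total = 185.8.
P(next = T3 | data) = α_{T3}/Σα = 0.1485.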